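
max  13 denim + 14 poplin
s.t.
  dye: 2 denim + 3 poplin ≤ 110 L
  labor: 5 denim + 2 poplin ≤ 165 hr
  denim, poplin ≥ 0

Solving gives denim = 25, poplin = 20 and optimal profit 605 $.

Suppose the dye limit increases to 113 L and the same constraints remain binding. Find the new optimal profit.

617

Check each constraint at x*: dye 110/110 (tight); labor 165/165 (tight).
The binding rows give the dual system: 2·y_dye + 5·y_labor = 13 and 3·y_dye + 2·y_labor = 14.
This yields shadow prices y_dye = 4, y_labor = 1.
Δz = y_dye·Δb = 4 × (3) = 12, so new z* = 605 + 12 = 617.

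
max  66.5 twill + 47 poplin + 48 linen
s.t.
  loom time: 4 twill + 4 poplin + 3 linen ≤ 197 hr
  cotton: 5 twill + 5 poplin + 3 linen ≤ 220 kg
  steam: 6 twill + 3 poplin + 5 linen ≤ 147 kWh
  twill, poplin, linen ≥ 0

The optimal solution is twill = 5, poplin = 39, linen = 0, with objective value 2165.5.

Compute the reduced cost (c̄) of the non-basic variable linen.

Binding: cotton and steam. Non-binding: loom time (21 unused).
By complementary slackness, y = 0 for the non-binding constraint.
Dual feasibility on the basic columns requires 5·y_cotton + 6·y_steam = 66.5, 5·y_cotton + 3·y_steam = 47.
Solving: y_cotton = 5.5, y_steam = 6.5.
Reduced cost of linen: c₃ − yᵀa₃ = 48 − (5.5·3 + 6.5·5) = 48 − 49 = -1.

-1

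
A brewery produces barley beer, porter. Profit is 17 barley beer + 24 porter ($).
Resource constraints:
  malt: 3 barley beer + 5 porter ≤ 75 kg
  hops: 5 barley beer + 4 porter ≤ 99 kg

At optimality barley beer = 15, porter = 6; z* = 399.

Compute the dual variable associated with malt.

Check each constraint at x*: malt 75/75 (tight); hops 99/99 (tight).
From A_Bᵀ y = c: 3·y_malt + 5·y_hops = 17; 5·y_malt + 4·y_hops = 24.
This yields shadow prices y_malt = 4, y_hops = 1.
Shadow price of malt = 4.

4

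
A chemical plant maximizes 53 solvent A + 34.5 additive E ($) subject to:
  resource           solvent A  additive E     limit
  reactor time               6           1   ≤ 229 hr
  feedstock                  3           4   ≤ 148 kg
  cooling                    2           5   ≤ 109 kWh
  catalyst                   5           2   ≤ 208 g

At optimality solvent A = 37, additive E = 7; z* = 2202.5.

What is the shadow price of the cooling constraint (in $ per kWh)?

5.5

Binding: reactor time and cooling. Non-binding: feedstock (9 unused), catalyst (9 unused).
Since feedstock, catalyst are not tight, their duals are 0.
Dual feasibility on the basic columns requires 6·y_reactor time + 2·y_cooling = 53, 1·y_reactor time + 5·y_cooling = 34.5.
→ y_reactor time = 7 and y_cooling = 5.5.
Shadow price of cooling = 5.5.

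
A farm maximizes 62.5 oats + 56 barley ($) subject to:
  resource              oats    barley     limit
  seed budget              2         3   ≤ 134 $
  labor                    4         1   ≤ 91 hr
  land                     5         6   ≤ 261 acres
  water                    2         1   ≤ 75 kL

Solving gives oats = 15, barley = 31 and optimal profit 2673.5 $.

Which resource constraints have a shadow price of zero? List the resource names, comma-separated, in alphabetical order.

seed budget, water

seed budget: 123/134 (slack 11)
labor: 91/91 (binding)
land: 261/261 (binding)
water: 61/75 (slack 14)
By complementary slackness, a constraint with positive slack has shadow price 0 → seed budget, water.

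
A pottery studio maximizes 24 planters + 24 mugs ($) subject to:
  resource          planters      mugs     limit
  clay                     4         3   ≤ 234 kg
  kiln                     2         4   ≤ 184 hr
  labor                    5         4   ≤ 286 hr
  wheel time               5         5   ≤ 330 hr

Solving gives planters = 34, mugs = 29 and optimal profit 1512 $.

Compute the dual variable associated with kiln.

Check each constraint at x*: clay 223/234 (slack 11); kiln 184/184 (tight); labor 286/286 (tight); wheel time 315/330 (slack 15).
By complementary slackness, y = 0 for the non-binding constraints.
From A_Bᵀ y = c: 2·y_kiln + 5·y_labor = 24; 4·y_kiln + 4·y_labor = 24.
Solving: y_kiln = 2, y_labor = 4.
Shadow price of kiln = 2.

2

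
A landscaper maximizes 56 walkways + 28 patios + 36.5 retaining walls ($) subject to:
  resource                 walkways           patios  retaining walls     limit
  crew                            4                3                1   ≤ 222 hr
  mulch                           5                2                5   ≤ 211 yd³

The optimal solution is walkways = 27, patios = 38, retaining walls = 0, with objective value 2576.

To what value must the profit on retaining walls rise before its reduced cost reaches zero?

Both crew and mulch are binding at x*.
The binding rows give the dual system: 4·y_crew + 5·y_mulch = 56 and 3·y_crew + 2·y_mulch = 28.
→ y_crew = 4 and y_mulch = 8.
retaining walls enters the basis when its profit ≥ yᵀa₃ = 4·1 + 8·5 = 44.

44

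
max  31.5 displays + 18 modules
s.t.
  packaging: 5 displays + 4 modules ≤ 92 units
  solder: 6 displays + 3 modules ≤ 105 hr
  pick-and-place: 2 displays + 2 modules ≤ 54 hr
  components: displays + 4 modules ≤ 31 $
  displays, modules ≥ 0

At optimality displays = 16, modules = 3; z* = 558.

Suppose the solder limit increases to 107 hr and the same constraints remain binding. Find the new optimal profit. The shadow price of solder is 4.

Δb = 2, so new z* = 558 + (4)·(2) = 558 + 8 = 566.

566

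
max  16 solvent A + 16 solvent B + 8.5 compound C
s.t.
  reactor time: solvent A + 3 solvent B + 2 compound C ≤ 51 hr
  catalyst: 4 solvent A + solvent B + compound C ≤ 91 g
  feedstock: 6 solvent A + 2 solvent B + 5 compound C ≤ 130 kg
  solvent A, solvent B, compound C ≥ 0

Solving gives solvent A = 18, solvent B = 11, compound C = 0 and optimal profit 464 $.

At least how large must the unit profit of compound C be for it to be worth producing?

18

Check each constraint at x*: reactor time 51/51 (tight); catalyst 83/91 (slack 8); feedstock 130/130 (tight).
Since catalyst is not tight, its dual is 0.
Dual feasibility on the basic columns requires 1·y_reactor time + 6·y_feedstock = 16, 3·y_reactor time + 2·y_feedstock = 16.
Solving: y_reactor time = 4, y_feedstock = 2.
compound C enters the basis when its profit ≥ yᵀa₃ = 4·2 + 2·5 = 18.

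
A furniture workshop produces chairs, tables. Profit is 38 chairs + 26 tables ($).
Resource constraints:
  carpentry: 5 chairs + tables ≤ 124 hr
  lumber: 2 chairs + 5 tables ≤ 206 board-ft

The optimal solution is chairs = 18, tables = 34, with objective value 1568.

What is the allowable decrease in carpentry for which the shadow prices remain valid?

82.8

Binding constraints: carpentry, lumber. The basis is B = [[5,1],[2,5]] with det 23.
Per unit decrease in carpentry, x* moves by d = (-0.2174, 0.087).
The basis stays optimal until chairs reaches 0; allowable decrease = 82.8 hr.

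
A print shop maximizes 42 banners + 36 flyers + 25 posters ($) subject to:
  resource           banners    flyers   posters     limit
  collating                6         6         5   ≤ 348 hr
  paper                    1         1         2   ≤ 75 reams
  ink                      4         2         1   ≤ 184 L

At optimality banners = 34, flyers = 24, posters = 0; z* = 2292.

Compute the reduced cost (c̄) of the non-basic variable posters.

-3

Binding: collating and ink. Non-binding: paper (17 unused).
Slack constraints have shadow price 0 (complementary slackness).
From A_Bᵀ y = c: 6·y_collating + 4·y_ink = 42; 6·y_collating + 2·y_ink = 36.
This yields shadow prices y_collating = 5, y_ink = 3.
Reduced cost of posters: c₃ − yᵀa₃ = 25 − (5·5 + 3·1) = 25 − 28 = -3.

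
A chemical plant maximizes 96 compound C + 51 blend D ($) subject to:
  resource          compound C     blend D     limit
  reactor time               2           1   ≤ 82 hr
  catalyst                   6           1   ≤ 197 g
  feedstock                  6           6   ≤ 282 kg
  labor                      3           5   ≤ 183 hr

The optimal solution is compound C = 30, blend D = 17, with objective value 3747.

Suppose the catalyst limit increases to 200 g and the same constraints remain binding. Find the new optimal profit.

At the optimum: reactor time uses 77 of 82 (slack = 5); catalyst uses 197 of 197 (binding); feedstock uses 282 of 282 (binding); labor uses 175 of 183 (slack = 8).
By complementary slackness, y = 0 for the non-binding constraints.
From A_Bᵀ y = c: 6·y_catalyst + 6·y_feedstock = 96; 1·y_catalyst + 6·y_feedstock = 51.
This yields shadow prices y_catalyst = 9, y_feedstock = 7.
Δz = y_catalyst·Δb = 9 × (3) = 27, so new z* = 3747 + 27 = 3774.

3774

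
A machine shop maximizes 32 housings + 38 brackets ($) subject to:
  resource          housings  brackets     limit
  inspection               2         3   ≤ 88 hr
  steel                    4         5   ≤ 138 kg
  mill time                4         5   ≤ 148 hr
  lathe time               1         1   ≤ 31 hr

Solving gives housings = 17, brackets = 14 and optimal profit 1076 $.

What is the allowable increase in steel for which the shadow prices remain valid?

Binding constraints: steel, lathe time. The basis is B = [[4,5],[1,1]] with det -1.
Per unit increase in steel, x* moves by d = (-1, 1).
The basis stays optimal until mill time becomes binding; allowable increase = 10 kg.

10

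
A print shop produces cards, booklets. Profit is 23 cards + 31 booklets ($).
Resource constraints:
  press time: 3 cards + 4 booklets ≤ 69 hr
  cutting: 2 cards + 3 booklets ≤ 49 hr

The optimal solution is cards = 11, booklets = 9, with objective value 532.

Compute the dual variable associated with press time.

7

At the optimum: press time uses 69 of 69 (binding); cutting uses 49 of 49 (binding).
From A_Bᵀ y = c: 3·y_press time + 2·y_cutting = 23; 4·y_press time + 3·y_cutting = 31.
→ y_press time = 7 and y_cutting = 1.
Shadow price of press time = 7.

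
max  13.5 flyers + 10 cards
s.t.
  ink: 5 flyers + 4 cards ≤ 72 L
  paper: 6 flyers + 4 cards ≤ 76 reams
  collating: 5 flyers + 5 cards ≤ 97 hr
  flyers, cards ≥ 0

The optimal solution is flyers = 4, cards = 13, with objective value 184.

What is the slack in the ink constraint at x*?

0

ink used = 5·4 + 4·13 = 72; slack = 72 − 72 = 0.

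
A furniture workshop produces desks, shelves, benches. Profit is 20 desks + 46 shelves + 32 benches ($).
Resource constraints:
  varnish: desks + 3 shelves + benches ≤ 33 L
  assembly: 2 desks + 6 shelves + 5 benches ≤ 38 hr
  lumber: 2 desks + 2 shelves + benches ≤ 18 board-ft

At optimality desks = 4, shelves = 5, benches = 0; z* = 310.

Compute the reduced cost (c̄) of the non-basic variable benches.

-4

Check each constraint at x*: varnish 19/33 (slack 14); assembly 38/38 (tight); lumber 18/18 (tight).
By complementary slackness, y = 0 for the non-binding constraint.
Dual feasibility on the basic columns requires 2·y_assembly + 2·y_lumber = 20, 6·y_assembly + 2·y_lumber = 46.
Solving: y_assembly = 6.5, y_lumber = 3.5.
Reduced cost of benches: c₃ − yᵀa₃ = 32 − (6.5·5 + 3.5·1) = 32 − 36 = -4.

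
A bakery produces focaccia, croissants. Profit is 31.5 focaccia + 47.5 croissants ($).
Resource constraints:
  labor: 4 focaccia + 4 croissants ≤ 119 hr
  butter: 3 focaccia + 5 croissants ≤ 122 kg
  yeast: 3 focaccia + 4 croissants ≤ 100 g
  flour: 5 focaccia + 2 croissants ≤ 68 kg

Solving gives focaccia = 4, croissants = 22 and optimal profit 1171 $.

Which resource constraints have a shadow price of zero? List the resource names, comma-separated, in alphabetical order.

labor: 104/119 (slack 15)
butter: 122/122 (binding)
yeast: 100/100 (binding)
flour: 64/68 (slack 4)
By complementary slackness, a constraint with positive slack has shadow price 0 → flour, labor.

flour, labor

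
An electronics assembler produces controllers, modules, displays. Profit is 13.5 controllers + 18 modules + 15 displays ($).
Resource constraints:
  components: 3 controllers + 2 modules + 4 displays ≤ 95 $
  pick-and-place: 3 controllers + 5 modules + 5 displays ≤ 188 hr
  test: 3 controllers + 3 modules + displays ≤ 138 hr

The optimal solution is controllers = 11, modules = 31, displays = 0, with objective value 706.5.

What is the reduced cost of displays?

Binding: components and pick-and-place. Non-binding: test (12 unused).
Since test is not tight, its dual is 0.
Dual feasibility on the basic columns requires 3·y_components + 3·y_pick-and-place = 13.5, 2·y_components + 5·y_pick-and-place = 18.
This yields shadow prices y_components = 1.5, y_pick-and-place = 3.
Reduced cost of displays: c₃ − yᵀa₃ = 15 − (1.5·4 + 3·5) = 15 − 21 = -6.

-6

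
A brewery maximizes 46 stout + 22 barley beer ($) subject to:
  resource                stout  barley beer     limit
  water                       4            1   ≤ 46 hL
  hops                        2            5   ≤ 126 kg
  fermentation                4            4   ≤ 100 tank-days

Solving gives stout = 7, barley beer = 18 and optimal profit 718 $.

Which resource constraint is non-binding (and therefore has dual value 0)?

hops

water: 46/46 (binding)
hops: 104/126 (slack 22)
fermentation: 100/100 (binding)
By complementary slackness, a constraint with positive slack has shadow price 0 → hops.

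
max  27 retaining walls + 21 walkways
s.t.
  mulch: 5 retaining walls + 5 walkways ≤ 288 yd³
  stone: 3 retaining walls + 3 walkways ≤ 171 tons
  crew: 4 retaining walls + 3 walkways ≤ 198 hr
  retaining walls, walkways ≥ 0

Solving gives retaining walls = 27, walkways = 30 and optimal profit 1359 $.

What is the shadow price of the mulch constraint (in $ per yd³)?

Check each constraint at x*: mulch 285/288 (slack 3); stone 171/171 (tight); crew 198/198 (tight).
Slack constraints have shadow price 0 (complementary slackness).
The binding rows give the dual system: 3·y_stone + 4·y_crew = 27 and 3·y_stone + 3·y_crew = 21.
Solving: y_stone = 1, y_crew = 6.
Shadow price of mulch = 0.

0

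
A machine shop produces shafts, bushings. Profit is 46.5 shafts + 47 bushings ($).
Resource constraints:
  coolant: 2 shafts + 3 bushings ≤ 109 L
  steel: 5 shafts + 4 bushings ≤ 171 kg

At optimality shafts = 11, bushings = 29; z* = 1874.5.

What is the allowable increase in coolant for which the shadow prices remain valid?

Binding constraints: coolant, steel. The basis is B = [[2,3],[5,4]] with det -7.
Per unit increase in coolant, x* moves by d = (-0.5714, 0.7143).
The basis stays optimal until shafts reaches 0; allowable increase = 19.25 L.

19.25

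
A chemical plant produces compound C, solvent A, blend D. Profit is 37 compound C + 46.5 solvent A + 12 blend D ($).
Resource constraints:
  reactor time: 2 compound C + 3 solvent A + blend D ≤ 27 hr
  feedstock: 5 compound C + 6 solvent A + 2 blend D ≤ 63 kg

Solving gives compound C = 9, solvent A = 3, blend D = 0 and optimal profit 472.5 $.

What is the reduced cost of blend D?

-3.5

Check each constraint at x*: reactor time 27/27 (tight); feedstock 63/63 (tight).
The binding rows give the dual system: 2·y_reactor time + 5·y_feedstock = 37 and 3·y_reactor time + 6·y_feedstock = 46.5.
This yields shadow prices y_reactor time = 3.5, y_feedstock = 6.
Reduced cost of blend D: c₃ − yᵀa₃ = 12 − (3.5·1 + 6·2) = 12 − 15.5 = -3.5.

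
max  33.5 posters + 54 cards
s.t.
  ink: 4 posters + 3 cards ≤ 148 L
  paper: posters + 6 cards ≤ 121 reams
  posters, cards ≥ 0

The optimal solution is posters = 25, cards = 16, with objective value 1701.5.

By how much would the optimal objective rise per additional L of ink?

At the optimum: ink uses 148 of 148 (binding); paper uses 121 of 121 (binding).
The binding rows give the dual system: 4·y_ink + 1·y_paper = 33.5 and 3·y_ink + 6·y_paper = 54.
This yields shadow prices y_ink = 7, y_paper = 5.5.
Shadow price of ink = 7.

7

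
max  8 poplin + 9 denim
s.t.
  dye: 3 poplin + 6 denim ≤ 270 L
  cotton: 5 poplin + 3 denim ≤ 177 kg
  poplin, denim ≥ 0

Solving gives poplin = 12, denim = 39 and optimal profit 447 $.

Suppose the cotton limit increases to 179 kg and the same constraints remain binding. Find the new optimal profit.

Both dye and cotton are binding at x*.
From A_Bᵀ y = c: 3·y_dye + 5·y_cotton = 8; 6·y_dye + 3·y_cotton = 9.
This yields shadow prices y_dye = 1, y_cotton = 1.
Δz = y_cotton·Δb = 1 × (2) = 2, so new z* = 447 + 2 = 449.

449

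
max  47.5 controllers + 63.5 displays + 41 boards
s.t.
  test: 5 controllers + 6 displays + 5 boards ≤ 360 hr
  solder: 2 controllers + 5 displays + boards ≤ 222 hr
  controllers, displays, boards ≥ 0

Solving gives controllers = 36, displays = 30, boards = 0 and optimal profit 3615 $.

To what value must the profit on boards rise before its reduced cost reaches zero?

At the optimum: test uses 360 of 360 (binding); solder uses 222 of 222 (binding).
Dual feasibility on the basic columns requires 5·y_test + 2·y_solder = 47.5, 6·y_test + 5·y_solder = 63.5.
→ y_test = 8.5 and y_solder = 2.5.
boards enters the basis when its profit ≥ yᵀa₃ = 8.5·5 + 2.5·1 = 45.

45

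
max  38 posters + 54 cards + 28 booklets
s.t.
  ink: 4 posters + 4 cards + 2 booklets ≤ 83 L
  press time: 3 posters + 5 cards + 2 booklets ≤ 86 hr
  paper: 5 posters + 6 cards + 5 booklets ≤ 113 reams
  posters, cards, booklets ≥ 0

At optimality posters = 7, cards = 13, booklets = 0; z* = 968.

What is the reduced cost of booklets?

-4

At the optimum: ink uses 80 of 83 (slack = 3); press time uses 86 of 86 (binding); paper uses 113 of 113 (binding).
Since ink is not tight, its dual is 0.
Dual feasibility on the basic columns requires 3·y_press time + 5·y_paper = 38, 5·y_press time + 6·y_paper = 54.
Solving: y_press time = 6, y_paper = 4.
Reduced cost of booklets: c₃ − yᵀa₃ = 28 − (6·2 + 4·5) = 28 − 32 = -4.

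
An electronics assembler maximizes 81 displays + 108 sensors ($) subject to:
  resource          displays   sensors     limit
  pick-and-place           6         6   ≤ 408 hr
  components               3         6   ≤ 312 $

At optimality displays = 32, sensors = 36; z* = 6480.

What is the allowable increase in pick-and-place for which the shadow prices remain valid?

Binding constraints: pick-and-place, components. The basis is B = [[6,6],[3,6]] with det 18.
Per unit increase in pick-and-place, x* moves by d = (0.3333, -0.1667).
The basis stays optimal until sensors reaches 0; allowable increase = 216 hr.

216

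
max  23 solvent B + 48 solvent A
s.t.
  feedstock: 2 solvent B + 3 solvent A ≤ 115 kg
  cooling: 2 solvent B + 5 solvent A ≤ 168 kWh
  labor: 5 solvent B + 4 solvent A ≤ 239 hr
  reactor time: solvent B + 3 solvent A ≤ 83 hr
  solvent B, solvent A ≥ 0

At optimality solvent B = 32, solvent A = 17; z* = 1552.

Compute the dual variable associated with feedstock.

7

At the optimum: feedstock uses 115 of 115 (binding); cooling uses 149 of 168 (slack = 19); labor uses 228 of 239 (slack = 11); reactor time uses 83 of 83 (binding).
Since cooling, labor are not tight, their duals are 0.
Dual feasibility on the basic columns requires 2·y_feedstock + 1·y_reactor time = 23, 3·y_feedstock + 3·y_reactor time = 48.
Solving: y_feedstock = 7, y_reactor time = 9.
Shadow price of feedstock = 7.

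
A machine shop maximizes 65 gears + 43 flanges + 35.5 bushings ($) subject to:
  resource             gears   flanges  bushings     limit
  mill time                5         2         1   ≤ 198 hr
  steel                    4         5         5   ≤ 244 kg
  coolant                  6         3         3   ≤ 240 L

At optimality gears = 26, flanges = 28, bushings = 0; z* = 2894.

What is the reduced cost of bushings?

At the optimum: mill time uses 186 of 198 (slack = 12); steel uses 244 of 244 (binding); coolant uses 240 of 240 (binding).
Since mill time is not tight, its dual is 0.
The binding rows give the dual system: 4·y_steel + 6·y_coolant = 65 and 5·y_steel + 3·y_coolant = 43.
Solving: y_steel = 3.5, y_coolant = 8.5.
Reduced cost of bushings: c₃ − yᵀa₃ = 35.5 − (3.5·5 + 8.5·3) = 35.5 − 43 = -7.5.

-7.5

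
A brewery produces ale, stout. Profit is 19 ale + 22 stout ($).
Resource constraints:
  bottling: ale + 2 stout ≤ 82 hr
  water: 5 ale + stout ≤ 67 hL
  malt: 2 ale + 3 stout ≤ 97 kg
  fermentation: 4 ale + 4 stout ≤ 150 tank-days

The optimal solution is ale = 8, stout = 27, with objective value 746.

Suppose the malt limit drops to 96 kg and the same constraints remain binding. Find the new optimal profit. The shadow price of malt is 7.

739

Δb = -1, so new z* = 746 + (7)·(-1) = 746 − 7 = 739.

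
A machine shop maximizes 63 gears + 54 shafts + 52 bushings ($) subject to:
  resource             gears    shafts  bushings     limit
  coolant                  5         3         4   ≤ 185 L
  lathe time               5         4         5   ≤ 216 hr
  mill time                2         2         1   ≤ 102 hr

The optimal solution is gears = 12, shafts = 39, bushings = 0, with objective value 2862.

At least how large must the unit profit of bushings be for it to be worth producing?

54

Check each constraint at x*: coolant 177/185 (slack 8); lathe time 216/216 (tight); mill time 102/102 (tight).
By complementary slackness, y = 0 for the non-binding constraint.
The binding rows give the dual system: 5·y_lathe time + 2·y_mill time = 63 and 4·y_lathe time + 2·y_mill time = 54.
→ y_lathe time = 9 and y_mill time = 9.
bushings enters the basis when its profit ≥ yᵀa₃ = 9·5 + 9·1 = 54.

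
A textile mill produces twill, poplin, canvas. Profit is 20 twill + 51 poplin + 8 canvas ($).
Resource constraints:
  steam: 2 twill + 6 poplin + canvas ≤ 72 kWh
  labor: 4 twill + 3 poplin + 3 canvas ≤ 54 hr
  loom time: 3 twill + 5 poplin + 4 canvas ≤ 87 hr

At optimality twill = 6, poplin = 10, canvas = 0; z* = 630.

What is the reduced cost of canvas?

Binding: steam and labor. Non-binding: loom time (19 unused).
Since loom time is not tight, its dual is 0.
The binding rows give the dual system: 2·y_steam + 4·y_labor = 20 and 6·y_steam + 3·y_labor = 51.
Solving: y_steam = 8, y_labor = 1.
Reduced cost of canvas: c₃ − yᵀa₃ = 8 − (8·1 + 1·3) = 8 − 11 = -3.

-3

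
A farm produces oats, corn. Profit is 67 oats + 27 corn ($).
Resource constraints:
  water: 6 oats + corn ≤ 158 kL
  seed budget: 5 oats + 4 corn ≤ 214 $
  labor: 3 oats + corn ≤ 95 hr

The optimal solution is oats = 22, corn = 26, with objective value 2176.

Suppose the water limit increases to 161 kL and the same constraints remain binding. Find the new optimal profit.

Binding: water and seed budget. Non-binding: labor (3 unused).
Slack constraints have shadow price 0 (complementary slackness).
The binding rows give the dual system: 6·y_water + 5·y_seed budget = 67 and 1·y_water + 4·y_seed budget = 27.
Solving: y_water = 7, y_seed budget = 5.
Δz = y_water·Δb = 7 × (3) = 21, so new z* = 2176 + 21 = 2197.

2197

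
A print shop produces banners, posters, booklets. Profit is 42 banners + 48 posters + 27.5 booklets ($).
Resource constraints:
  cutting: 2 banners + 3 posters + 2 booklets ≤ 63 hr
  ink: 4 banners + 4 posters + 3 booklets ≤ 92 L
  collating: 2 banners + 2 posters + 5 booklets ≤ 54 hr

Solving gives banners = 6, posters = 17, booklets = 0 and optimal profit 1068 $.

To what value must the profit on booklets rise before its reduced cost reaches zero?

34.5

At the optimum: cutting uses 63 of 63 (binding); ink uses 92 of 92 (binding); collating uses 46 of 54 (slack = 8).
Since collating is not tight, its dual is 0.
Dual feasibility on the basic columns requires 2·y_cutting + 4·y_ink = 42, 3·y_cutting + 4·y_ink = 48.
→ y_cutting = 6 and y_ink = 7.5.
booklets enters the basis when its profit ≥ yᵀa₃ = 6·2 + 7.5·3 = 34.5.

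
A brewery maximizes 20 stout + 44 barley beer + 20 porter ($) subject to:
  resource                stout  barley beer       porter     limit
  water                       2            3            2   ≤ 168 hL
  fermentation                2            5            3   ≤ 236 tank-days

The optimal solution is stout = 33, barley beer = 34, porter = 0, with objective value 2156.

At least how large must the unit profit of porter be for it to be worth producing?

Both water and fermentation are binding at x*.
Dual feasibility on the basic columns requires 2·y_water + 2·y_fermentation = 20, 3·y_water + 5·y_fermentation = 44.
Solving: y_water = 3, y_fermentation = 7.
porter enters the basis when its profit ≥ yᵀa₃ = 3·2 + 7·3 = 27.

27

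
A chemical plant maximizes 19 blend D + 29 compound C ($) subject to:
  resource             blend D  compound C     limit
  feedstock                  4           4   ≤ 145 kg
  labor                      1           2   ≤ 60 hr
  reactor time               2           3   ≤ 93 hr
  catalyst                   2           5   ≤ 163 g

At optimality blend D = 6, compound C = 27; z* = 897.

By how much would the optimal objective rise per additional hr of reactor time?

9

Binding: labor and reactor time. Non-binding: feedstock (13 unused), catalyst (16 unused).
By complementary slackness, y = 0 for the non-binding constraints.
The binding rows give the dual system: 1·y_labor + 2·y_reactor time = 19 and 2·y_labor + 3·y_reactor time = 29.
→ y_labor = 1 and y_reactor time = 9.
Shadow price of reactor time = 9.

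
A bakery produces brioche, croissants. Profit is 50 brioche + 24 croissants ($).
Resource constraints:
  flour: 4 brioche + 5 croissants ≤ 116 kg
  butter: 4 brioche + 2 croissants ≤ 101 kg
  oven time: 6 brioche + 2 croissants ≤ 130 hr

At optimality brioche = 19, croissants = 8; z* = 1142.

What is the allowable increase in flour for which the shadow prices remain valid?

49.5

Binding constraints: flour, oven time. The basis is B = [[4,5],[6,2]] with det -22.
Per unit increase in flour, x* moves by d = (-0.0909, 0.2727).
The basis stays optimal until butter becomes binding; allowable increase = 49.5 kg.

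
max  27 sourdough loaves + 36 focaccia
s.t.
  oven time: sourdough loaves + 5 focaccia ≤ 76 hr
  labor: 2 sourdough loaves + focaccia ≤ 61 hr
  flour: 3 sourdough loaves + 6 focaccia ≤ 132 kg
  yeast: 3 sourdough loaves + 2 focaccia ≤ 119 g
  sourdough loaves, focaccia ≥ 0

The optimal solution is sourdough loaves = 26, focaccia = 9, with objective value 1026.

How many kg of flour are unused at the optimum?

0

flour used = 3·26 + 6·9 = 132; slack = 132 − 132 = 0.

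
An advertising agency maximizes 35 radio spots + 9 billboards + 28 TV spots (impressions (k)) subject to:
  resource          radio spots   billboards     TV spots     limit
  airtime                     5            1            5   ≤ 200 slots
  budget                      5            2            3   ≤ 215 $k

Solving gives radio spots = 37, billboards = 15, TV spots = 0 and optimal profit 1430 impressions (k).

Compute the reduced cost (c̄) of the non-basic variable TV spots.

-3

Check each constraint at x*: airtime 200/200 (tight); budget 215/215 (tight).
From A_Bᵀ y = c: 5·y_airtime + 5·y_budget = 35; 1·y_airtime + 2·y_budget = 9.
→ y_airtime = 5 and y_budget = 2.
Reduced cost of TV spots: c₃ − yᵀa₃ = 28 − (5·5 + 2·3) = 28 − 31 = -3.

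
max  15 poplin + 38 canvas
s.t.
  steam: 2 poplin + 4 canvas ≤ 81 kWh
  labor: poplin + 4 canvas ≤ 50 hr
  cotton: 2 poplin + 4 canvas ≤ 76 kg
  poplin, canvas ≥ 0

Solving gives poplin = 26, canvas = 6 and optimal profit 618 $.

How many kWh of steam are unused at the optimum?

steam used = 2·26 + 4·6 = 76; slack = 81 − 76 = 5.

5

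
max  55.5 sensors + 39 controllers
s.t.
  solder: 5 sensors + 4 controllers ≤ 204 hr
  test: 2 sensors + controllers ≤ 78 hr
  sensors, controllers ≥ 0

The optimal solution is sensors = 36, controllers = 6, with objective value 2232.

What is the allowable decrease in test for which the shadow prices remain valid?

27

Binding constraints: solder, test. The basis is B = [[5,4],[2,1]] with det -3.
Per unit decrease in test, x* moves by d = (-1.3333, 1.6667).
The basis stays optimal until sensors reaches 0; allowable decrease = 27 hr.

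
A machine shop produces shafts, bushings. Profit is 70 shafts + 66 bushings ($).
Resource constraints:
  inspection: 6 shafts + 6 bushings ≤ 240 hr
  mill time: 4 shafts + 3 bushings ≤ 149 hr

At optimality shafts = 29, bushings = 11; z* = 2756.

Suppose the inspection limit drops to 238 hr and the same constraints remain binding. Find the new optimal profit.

Check each constraint at x*: inspection 240/240 (tight); mill time 149/149 (tight).
Dual feasibility on the basic columns requires 6·y_inspection + 4·y_mill time = 70, 6·y_inspection + 3·y_mill time = 66.
→ y_inspection = 9 and y_mill time = 4.
Δz = y_inspection·Δb = 9 × (-2) = -18, so new z* = 2756 − 18 = 2738.

2738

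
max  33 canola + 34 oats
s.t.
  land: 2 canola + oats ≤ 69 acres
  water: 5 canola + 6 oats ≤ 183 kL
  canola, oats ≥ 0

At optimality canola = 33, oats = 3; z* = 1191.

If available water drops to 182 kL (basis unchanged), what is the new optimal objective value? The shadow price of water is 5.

Δb = -1, so new z* = 1191 + (5)·(-1) = 1191 − 5 = 1186.

1186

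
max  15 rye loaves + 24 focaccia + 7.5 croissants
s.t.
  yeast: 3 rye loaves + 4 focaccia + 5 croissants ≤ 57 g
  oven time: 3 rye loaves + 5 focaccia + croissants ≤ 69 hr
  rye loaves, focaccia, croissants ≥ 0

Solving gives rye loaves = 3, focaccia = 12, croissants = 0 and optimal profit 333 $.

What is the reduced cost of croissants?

Both yeast and oven time are binding at x*.
The binding rows give the dual system: 3·y_yeast + 3·y_oven time = 15 and 4·y_yeast + 5·y_oven time = 24.
→ y_yeast = 1 and y_oven time = 4.
Reduced cost of croissants: c₃ − yᵀa₃ = 7.5 − (1·5 + 4·1) = 7.5 − 9 = -1.5.

-1.5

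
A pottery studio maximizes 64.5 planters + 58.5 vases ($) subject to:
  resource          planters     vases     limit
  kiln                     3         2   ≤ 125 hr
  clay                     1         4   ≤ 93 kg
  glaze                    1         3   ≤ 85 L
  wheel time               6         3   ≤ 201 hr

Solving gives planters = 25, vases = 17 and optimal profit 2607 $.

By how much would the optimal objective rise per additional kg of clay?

Check each constraint at x*: kiln 109/125 (slack 16); clay 93/93 (tight); glaze 76/85 (slack 9); wheel time 201/201 (tight).
Slack constraints have shadow price 0 (complementary slackness).
From A_Bᵀ y = c: 1·y_clay + 6·y_wheel time = 64.5; 4·y_clay + 3·y_wheel time = 58.5.
Solving: y_clay = 7.5, y_wheel time = 9.5.
Shadow price of clay = 7.5.

7.5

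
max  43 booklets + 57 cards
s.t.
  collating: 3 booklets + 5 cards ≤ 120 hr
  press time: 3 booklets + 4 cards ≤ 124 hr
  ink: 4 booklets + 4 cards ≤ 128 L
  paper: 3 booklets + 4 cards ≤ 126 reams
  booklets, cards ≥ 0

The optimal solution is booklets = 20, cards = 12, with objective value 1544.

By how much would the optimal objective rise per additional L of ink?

Binding: collating and ink. Non-binding: press time (16 unused), paper (18 unused).
Slack constraints have shadow price 0 (complementary slackness).
From A_Bᵀ y = c: 3·y_collating + 4·y_ink = 43; 5·y_collating + 4·y_ink = 57.
Solving: y_collating = 7, y_ink = 5.5.
Shadow price of ink = 5.5.

5.5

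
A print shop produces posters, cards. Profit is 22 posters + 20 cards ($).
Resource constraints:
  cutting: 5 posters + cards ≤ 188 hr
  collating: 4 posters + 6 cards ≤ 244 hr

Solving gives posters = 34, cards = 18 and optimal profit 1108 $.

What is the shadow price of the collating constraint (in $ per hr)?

Check each constraint at x*: cutting 188/188 (tight); collating 244/244 (tight).
From A_Bᵀ y = c: 5·y_cutting + 4·y_collating = 22; 1·y_cutting + 6·y_collating = 20.
This yields shadow prices y_cutting = 2, y_collating = 3.
Shadow price of collating = 3.

3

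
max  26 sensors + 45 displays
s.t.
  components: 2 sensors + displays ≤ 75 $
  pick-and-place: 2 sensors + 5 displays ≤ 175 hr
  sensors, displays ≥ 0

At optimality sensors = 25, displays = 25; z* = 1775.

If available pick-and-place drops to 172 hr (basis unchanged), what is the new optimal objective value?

Check each constraint at x*: components 75/75 (tight); pick-and-place 175/175 (tight).
Dual feasibility on the basic columns requires 2·y_components + 2·y_pick-and-place = 26, 1·y_components + 5·y_pick-and-place = 45.
Solving: y_components = 5, y_pick-and-place = 8.
Δz = y_pick-and-place·Δb = 8 × (-3) = -24, so new z* = 1775 − 24 = 1751.

1751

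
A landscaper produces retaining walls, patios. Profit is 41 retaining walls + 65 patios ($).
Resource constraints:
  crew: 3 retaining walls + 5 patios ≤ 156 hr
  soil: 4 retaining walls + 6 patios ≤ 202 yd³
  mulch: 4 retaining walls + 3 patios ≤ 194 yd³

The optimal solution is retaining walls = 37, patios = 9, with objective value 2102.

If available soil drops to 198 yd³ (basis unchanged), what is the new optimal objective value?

Check each constraint at x*: crew 156/156 (tight); soil 202/202 (tight); mulch 175/194 (slack 19).
Slack constraints have shadow price 0 (complementary slackness).
The binding rows give the dual system: 3·y_crew + 4·y_soil = 41 and 5·y_crew + 6·y_soil = 65.
→ y_crew = 7 and y_soil = 5.
Δz = y_soil·Δb = 5 × (-4) = -20, so new z* = 2102 − 20 = 2082.

2082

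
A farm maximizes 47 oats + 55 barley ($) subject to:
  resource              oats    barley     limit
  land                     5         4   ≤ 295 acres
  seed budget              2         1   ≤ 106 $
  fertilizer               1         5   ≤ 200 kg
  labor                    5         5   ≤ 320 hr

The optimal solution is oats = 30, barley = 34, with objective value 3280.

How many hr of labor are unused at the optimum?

labor used = 5·30 + 5·34 = 320; slack = 320 − 320 = 0.

0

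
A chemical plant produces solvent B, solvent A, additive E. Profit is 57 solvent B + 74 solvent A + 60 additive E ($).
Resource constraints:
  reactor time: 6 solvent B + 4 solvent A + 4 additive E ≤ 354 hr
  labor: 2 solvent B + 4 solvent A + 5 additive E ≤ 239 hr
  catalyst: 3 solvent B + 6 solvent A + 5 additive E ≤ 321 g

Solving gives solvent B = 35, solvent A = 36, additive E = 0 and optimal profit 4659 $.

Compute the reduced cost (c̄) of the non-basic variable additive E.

Check each constraint at x*: reactor time 354/354 (tight); labor 214/239 (slack 25); catalyst 321/321 (tight).
Since labor is not tight, its dual is 0.
Dual feasibility on the basic columns requires 6·y_reactor time + 3·y_catalyst = 57, 4·y_reactor time + 6·y_catalyst = 74.
→ y_reactor time = 5 and y_catalyst = 9.
Reduced cost of additive E: c₃ − yᵀa₃ = 60 − (5·4 + 9·5) = 60 − 65 = -5.

-5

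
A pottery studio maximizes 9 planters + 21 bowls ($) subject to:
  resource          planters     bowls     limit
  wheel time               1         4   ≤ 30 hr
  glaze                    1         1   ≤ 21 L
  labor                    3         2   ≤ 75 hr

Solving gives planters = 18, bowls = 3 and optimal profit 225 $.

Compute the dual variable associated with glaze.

Check each constraint at x*: wheel time 30/30 (tight); glaze 21/21 (tight); labor 60/75 (slack 15).
Slack constraints have shadow price 0 (complementary slackness).
Dual feasibility on the basic columns requires 1·y_wheel time + 1·y_glaze = 9, 4·y_wheel time + 1·y_glaze = 21.
Solving: y_wheel time = 4, y_glaze = 5.
Shadow price of glaze = 5.

5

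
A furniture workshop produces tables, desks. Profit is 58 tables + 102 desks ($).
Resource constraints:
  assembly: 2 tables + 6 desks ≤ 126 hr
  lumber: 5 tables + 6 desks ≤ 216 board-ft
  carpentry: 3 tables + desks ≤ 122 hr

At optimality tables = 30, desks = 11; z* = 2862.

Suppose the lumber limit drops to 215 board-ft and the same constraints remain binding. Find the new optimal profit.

At the optimum: assembly uses 126 of 126 (binding); lumber uses 216 of 216 (binding); carpentry uses 101 of 122 (slack = 21).
Since carpentry is not tight, its dual is 0.
From A_Bᵀ y = c: 2·y_assembly + 5·y_lumber = 58; 6·y_assembly + 6·y_lumber = 102.
→ y_assembly = 9 and y_lumber = 8.
Δz = y_lumber·Δb = 8 × (-1) = -8, so new z* = 2862 − 8 = 2854.

2854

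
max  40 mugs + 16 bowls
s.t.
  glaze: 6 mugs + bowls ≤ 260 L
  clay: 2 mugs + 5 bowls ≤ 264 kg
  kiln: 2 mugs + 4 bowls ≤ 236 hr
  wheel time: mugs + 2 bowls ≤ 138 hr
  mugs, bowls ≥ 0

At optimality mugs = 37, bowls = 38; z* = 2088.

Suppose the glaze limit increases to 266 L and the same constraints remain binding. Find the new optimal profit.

Binding: glaze and clay. Non-binding: kiln (10 unused), wheel time (25 unused).
Since kiln, wheel time are not tight, their duals are 0.
From A_Bᵀ y = c: 6·y_glaze + 2·y_clay = 40; 1·y_glaze + 5·y_clay = 16.
Solving: y_glaze = 6, y_clay = 2.
Δz = y_glaze·Δb = 6 × (6) = 36, so new z* = 2088 + 36 = 2124.

2124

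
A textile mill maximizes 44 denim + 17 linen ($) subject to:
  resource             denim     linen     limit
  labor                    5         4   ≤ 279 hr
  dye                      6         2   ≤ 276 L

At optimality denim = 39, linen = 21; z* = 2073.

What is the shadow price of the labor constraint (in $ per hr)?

1

Both labor and dye are binding at x*.
Dual feasibility on the basic columns requires 5·y_labor + 6·y_dye = 44, 4·y_labor + 2·y_dye = 17.
→ y_labor = 1 and y_dye = 6.5.
Shadow price of labor = 1.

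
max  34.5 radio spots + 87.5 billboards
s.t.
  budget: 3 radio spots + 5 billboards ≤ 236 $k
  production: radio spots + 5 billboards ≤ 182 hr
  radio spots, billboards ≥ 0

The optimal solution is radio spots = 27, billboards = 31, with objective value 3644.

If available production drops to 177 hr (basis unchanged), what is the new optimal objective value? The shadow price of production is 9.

3599

Δb = -5, so new z* = 3644 + (9)·(-5) = 3644 − 45 = 3599.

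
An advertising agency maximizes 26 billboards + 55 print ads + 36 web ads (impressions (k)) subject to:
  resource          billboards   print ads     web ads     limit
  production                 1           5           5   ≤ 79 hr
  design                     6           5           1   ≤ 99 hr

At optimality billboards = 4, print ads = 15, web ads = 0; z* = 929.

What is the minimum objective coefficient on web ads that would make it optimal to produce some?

Check each constraint at x*: production 79/79 (tight); design 99/99 (tight).
Dual feasibility on the basic columns requires 1·y_production + 6·y_design = 26, 5·y_production + 5·y_design = 55.
→ y_production = 8 and y_design = 3.
web ads enters the basis when its profit ≥ yᵀa₃ = 8·5 + 3·1 = 43.

43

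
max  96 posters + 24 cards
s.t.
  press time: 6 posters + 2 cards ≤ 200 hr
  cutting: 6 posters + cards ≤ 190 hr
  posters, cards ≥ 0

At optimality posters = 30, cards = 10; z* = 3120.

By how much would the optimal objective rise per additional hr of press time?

At the optimum: press time uses 200 of 200 (binding); cutting uses 190 of 190 (binding).
From A_Bᵀ y = c: 6·y_press time + 6·y_cutting = 96; 2·y_press time + 1·y_cutting = 24.
This yields shadow prices y_press time = 8, y_cutting = 8.
Shadow price of press time = 8.

8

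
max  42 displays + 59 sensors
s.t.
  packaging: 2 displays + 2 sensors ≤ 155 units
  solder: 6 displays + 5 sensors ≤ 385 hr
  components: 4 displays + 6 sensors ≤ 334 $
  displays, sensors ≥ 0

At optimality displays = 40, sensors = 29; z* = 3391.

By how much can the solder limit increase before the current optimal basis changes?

68

Binding constraints: solder, components. The basis is B = [[6,5],[4,6]] with det 16.
Per unit increase in solder, x* moves by d = (0.375, -0.25).
The basis stays optimal until packaging becomes binding; allowable increase = 68 hr.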